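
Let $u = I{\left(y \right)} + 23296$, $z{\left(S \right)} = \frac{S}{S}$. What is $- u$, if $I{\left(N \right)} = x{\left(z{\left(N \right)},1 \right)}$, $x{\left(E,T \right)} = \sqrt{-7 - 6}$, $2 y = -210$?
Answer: $-23296 - i \sqrt{13} \approx -23296.0 - 3.6056 i$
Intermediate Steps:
$y = -105$ ($y = \frac{1}{2} \left(-210\right) = -105$)
$z{\left(S \right)} = 1$
$x{\left(E,T \right)} = i \sqrt{13}$ ($x{\left(E,T \right)} = \sqrt{-13} = i \sqrt{13}$)
$I{\left(N \right)} = i \sqrt{13}$
$u = 23296 + i \sqrt{13}$ ($u = i \sqrt{13} + 23296 = 23296 + i \sqrt{13} \approx 23296.0 + 3.6056 i$)
$- u = - (23296 + i \sqrt{13}) = -23296 - i \sqrt{13}$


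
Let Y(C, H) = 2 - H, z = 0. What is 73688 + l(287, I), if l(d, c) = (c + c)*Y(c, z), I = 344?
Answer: 75064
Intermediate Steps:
l(d, c) = 4*c (l(d, c) = (c + c)*(2 - 1*0) = (2*c)*(2 + 0) = (2*c)*2 = 4*c)
73688 + l(287, I) = 73688 + 4*344 = 73688 + 1376 = 75064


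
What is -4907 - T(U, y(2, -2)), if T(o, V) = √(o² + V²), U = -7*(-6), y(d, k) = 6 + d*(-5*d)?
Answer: -4907 - 14*√10 ≈ -4951.3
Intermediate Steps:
y(d, k) = 6 - 5*d²
U = 42
T(o, V) = √(V² + o²)
-4907 - T(U, y(2, -2)) = -4907 - √((6 - 5*2²)² + 42²) = -4907 - √((6 - 5*4)² + 1764) = -4907 - √((6 - 20)² + 1764) = -4907 - √((-14)² + 1764) = -4907 - √(196 + 1764) = -4907 - √1960 = -4907 - 14*√10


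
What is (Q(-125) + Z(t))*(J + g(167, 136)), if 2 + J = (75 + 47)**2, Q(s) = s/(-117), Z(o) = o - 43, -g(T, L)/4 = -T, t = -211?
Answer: -460171150/117 ≈ -3.9331e+6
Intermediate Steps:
g(T, L) = 4*T (g(T, L) = -(-4)*T = 4*T)
Z(o) = -43 + o
Q(s) = -s/117 (Q(s) = s*(-1/117) = -s/117)
J = 14882 (J = -2 + (75 + 47)**2 = -2 + 122**2 = -2 + 14884 = 14882)
(Q(-125) + Z(t))*(J + g(167, 136)) = (-1/117*(-125) + (-43 - 211))*(14882 + 4*167) = (125/117 - 254)*(14882 + 668) = -29593/117*15550 = -460171150/117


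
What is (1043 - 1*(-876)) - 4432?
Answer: -2513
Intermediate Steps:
(1043 - 1*(-876)) - 4432 = (1043 + 876) - 4432 = 1919 - 4432 = -2513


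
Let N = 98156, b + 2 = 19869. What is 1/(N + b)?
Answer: 1/118023 ≈ 8.4729e-6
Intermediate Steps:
b = 19867 (b = -2 + 19869 = 19867)
1/(N + b) = 1/(98156 + 19867) = 1/118023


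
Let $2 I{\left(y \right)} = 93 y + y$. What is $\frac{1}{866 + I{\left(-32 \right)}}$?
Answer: $- \frac{1}{638} \approx -0.0015674$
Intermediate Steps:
$I{\left(y \right)} = 47 y$ ($I{\left(y \right)} = \frac{93 y + y}{2} = \frac{94 y}{2} = 47 y$)
$\frac{1}{866 + I{\left(-32 \right)}} = \frac{1}{866 + 47 \left(-32\right)} = \frac{1}{866 - 1504} = \frac{1}{-638} = - \frac{1}{638}$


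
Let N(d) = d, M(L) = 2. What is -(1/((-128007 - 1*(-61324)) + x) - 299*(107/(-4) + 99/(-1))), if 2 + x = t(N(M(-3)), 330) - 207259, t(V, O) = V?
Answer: -20600027485/547884 ≈ -37599.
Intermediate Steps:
x = -207259 (x = -2 + (2 - 207259) = -2 - 207257 = -207259)
-(1/((-128007 - 1*(-61324)) + x) - 299*(107/(-4) + 99/(-1))) = -(1/((-128007 - 1*(-61324)) - 207259) - 299*(107/(-4) + 99/(-1))) = -(1/((-128007 + 61324) - 207259) - 299*(107*(-1/4) + 99*(-1))) = -(1/(-66683 - 207259) - 299*(-107/4 - 99)) = -(1/(-273942) - 299*(-503)/4) = -(-1/273942 - 1*(-150397/4)) = -(-1/273942 + 150397/4) = -1*20600027485/547884 = -20600027485/547884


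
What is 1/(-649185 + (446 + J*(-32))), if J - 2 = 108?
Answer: -1/652259 ≈ -1.5331e-6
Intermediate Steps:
J = 110 (J = 2 + 108 = 110)
1/(-649185 + (446 + J*(-32))) = 1/(-649185 + (446 + 110*(-32))) = 1/(-649185 + (446 - 3520)) = 1/(-649185 - 3074) = 1/(-652259) = -1/652259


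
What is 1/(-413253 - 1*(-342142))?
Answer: -1/71111 ≈ -1.4063e-5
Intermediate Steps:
1/(-413253 - 1*(-342142)) = 1/(-413253 + 342142) = 1/(-71111) = -1/71111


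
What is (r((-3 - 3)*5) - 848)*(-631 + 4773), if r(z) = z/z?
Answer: -3508274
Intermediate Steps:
r(z) = 1
(r((-3 - 3)*5) - 848)*(-631 + 4773) = (1 - 848)*(-631 + 4773) = -847*4142 = -3508274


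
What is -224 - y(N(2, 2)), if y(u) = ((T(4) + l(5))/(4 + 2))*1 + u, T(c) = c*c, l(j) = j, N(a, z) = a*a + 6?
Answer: -475/2 ≈ -237.50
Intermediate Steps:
N(a, z) = 6 + a² (N(a, z) = a² + 6 = 6 + a²)
T(c) = c²
y(u) = 7/2 + u (y(u) = ((4² + 5)/(4 + 2))*1 + u = ((16 + 5)/6)*1 + u = (21*(⅙))*1 + u = (7/2)*1 + u = 7/2 + u)
-224 - y(N(2, 2)) = -224 - (7/2 + (6 + 2²)) = -224 - (7/2 + (6 + 4)) = -224 - (7/2 + 10) = -224 - 1*27/2 = -224 - 27/2 = -475/2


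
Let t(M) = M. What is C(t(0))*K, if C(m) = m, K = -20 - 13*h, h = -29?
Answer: 0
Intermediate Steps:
K = 357 (K = -20 - 13*(-29) = -20 + 377 = 357)
C(t(0))*K = 0*357 = 0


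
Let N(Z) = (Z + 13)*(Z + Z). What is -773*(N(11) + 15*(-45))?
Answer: 113631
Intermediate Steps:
N(Z) = 2*Z*(13 + Z) (N(Z) = (13 + Z)*(2*Z) = 2*Z*(13 + Z))
-773*(N(11) + 15*(-45)) = -773*(2*11*(13 + 11) + 15*(-45)) = -773*(2*11*24 - 675) = -773*(528 - 675) = -773*(-147) = 113631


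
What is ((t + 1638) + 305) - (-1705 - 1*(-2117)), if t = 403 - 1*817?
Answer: 1117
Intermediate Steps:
t = -414 (t = 403 - 817 = -414)
((t + 1638) + 305) - (-1705 - 1*(-2117)) = ((-414 + 1638) + 305) - (-1705 - 1*(-2117)) = (1224 + 305) - (-1705 + 2117) = 1529 - 1*412 = 1529 - 412 = 1117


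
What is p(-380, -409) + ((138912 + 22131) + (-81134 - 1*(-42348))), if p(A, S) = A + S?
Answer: 121468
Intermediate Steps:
p(-380, -409) + ((138912 + 22131) + (-81134 - 1*(-42348))) = (-380 - 409) + ((138912 + 22131) + (-81134 - 1*(-42348))) = -789 + (161043 + (-81134 + 42348)) = -789 + (161043 - 38786) = -789 + 122257 = 121468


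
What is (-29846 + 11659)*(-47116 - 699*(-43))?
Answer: 310252033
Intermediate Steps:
(-29846 + 11659)*(-47116 - 699*(-43)) = -18187*(-47116 + 30057) = -18187*(-17059) = 310252033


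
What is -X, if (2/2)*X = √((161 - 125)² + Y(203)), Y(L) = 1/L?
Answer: -√53407067/203 ≈ -36.000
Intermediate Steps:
X = √53407067/203 (X = √((161 - 125)² + 1/203) = √(36² + 1/203) = √(1296 + 1/203) = √(263089/203) = √53407067/203 ≈ 36.000)
-X = -√53407067/203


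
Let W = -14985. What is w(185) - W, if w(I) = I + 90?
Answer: 15260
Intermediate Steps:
w(I) = 90 + I
w(185) - W = (90 + 185) - 1*(-14985) = 275 + 14985 = 15260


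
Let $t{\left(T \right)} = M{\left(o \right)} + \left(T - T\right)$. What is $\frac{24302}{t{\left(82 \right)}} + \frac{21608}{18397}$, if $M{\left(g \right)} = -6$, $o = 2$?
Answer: $- \frac{223477123}{55191} \approx -4049.2$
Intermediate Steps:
$t{\left(T \right)} = -6$ ($t{\left(T \right)} = -6 + \left(T - T\right) = -6 + 0 = -6$)
$\frac{24302}{t{\left(82 \right)}} + \frac{21608}{18397} = \frac{24302}{-6} + \frac{21608}{18397} = 24302 \left(- \frac{1}{6}\right) + 21608 \cdot \frac{1}{18397} = - \frac{12151}{3} + \frac{21608}{18397} = - \frac{223477123}{55191}$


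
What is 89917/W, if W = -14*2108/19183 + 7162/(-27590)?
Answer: -23794689402745/475812363 ≈ -50009.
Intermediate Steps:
W = -475812363/264629485 (W = -29512*1/19183 + 7162*(-1/27590) = -29512/19183 - 3581/13795 = -475812363/264629485 ≈ -1.7980)
89917/W = 89917/(-475812363/264629485) = 89917*(-264629485/475812363) = -23794689402745/475812363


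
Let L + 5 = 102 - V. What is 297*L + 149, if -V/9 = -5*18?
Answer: -211612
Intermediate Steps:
V = 810 (V = -(-45)*18 = -9*(-90) = 810)
L = -713 (L = -5 + (102 - 1*810) = -5 + (102 - 810) = -5 - 708 = -713)
297*L + 149 = 297*(-713) + 149 = -211761 + 149 = -211612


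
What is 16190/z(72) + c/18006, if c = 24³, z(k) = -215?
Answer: -9618166/129043 ≈ -74.535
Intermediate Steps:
c = 13824
16190/z(72) + c/18006 = 16190/(-215) + 13824/18006 = 16190*(-1/215) + 13824*(1/18006) = -3238/43 + 2304/3001 = -9618166/129043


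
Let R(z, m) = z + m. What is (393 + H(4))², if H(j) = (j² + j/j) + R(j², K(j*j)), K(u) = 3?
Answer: 184041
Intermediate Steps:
R(z, m) = m + z
H(j) = 4 + 2*j² (H(j) = (j² + j/j) + (3 + j²) = (j² + 1) + (3 + j²) = (1 + j²) + (3 + j²) = 4 + 2*j²)
(393 + H(4))² = (393 + (4 + 2*4²))² = (393 + (4 + 2*16))² = (393 + (4 + 32))² = (393 + 36)² = 429² = 184041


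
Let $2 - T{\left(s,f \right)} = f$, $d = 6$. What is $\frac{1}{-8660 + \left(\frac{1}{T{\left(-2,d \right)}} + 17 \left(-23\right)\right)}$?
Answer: $- \frac{4}{36205} \approx -0.00011048$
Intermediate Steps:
$T{\left(s,f \right)} = 2 - f$
$\frac{1}{-8660 + \left(\frac{1}{T{\left(-2,d \right)}} + 17 \left(-23\right)\right)} = \frac{1}{-8660 + \left(\frac{1}{2 - 6} + 17 \left(-23\right)\right)} = \frac{1}{-8660 - \left(391 - \frac{1}{2 - 6}\right)} = \frac{1}{-8660 - \left(391 - \frac{1}{-4}\right)} = \frac{1}{-8660 - \frac{1565}{4}} = \frac{1}{- \frac{36205}{4}} = - \frac{4}{36205}$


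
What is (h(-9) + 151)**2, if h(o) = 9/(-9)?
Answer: 22500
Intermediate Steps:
h(o) = -1 (h(o) = 9*(-1/9) = -1)
(h(-9) + 151)**2 = (-1 + 151)**2 = 150**2 = 22500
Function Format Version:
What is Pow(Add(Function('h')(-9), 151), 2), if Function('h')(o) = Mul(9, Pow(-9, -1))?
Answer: 22500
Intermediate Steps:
Function('h')(o) = -1 (Function('h')(o) = Mul(9, Rational(-1, 9)) = -1)
Pow(Add(Function('h')(-9), 151), 2) = Pow(Add(-1, 151), 2) = Pow(150, 2) = 22500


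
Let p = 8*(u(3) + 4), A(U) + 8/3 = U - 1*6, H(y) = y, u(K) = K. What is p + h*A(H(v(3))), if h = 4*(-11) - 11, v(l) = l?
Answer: 1103/3 ≈ 367.67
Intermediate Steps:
A(U) = -26/3 + U (A(U) = -8/3 + (U - 1*6) = -8/3 + (U - 6) = -8/3 + (-6 + U) = -26/3 + U)
p = 56 (p = 8*(3 + 4) = 8*7 = 56)
h = -55 (h = -44 - 11 = -55)
p + h*A(H(v(3))) = 56 - 55*(-26/3 + 3) = 56 - 55*(-17/3) = 56 + 935/3 = 1103/3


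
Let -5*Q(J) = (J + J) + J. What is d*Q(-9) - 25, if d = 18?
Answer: 361/5 ≈ 72.200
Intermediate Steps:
Q(J) = -3*J/5 (Q(J) = -((J + J) + J)/5 = -(2*J + J)/5 = -3*J/5)
d*Q(-9) - 25 = 18*(-⅗*(-9)) - 25 = 18*(27/5) - 25 = 486/5 - 25 = 361/5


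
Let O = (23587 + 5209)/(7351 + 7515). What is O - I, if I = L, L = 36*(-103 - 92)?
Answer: 52194058/7433 ≈ 7021.9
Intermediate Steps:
L = -7020 (L = 36*(-195) = -7020)
I = -7020
O = 14398/7433 (O = 28796/14866 = 28796*(1/14866) = 14398/7433 ≈ 1.9370)
O - I = 14398/7433 - 1*(-7020) = 14398/7433 + 7020 = 52194058/7433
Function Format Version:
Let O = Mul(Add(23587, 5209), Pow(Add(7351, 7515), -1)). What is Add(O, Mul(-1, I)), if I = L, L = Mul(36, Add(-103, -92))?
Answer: Rational(52194058, 7433) ≈ 7021.9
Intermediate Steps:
L = -7020 (L = Mul(36, -195) = -7020)
I = -7020
O = Rational(14398, 7433) (O = Mul(28796, Pow(14866, -1)) = Mul(28796, Rational(1, 14866)) = Rational(14398, 7433) ≈ 1.9370)
Add(O, Mul(-1, I)) = Add(Rational(14398, 7433), Mul(-1, -7020)) = Add(Rational(14398, 7433), 7020) = Rational(52194058, 7433)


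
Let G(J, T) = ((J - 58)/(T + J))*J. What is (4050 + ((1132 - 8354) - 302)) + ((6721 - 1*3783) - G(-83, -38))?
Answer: -53153/121 ≈ -439.28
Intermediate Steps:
G(J, T) = J*(-58 + J)/(J + T) (G(J, T) = ((-58 + J)/(J + T))*J = J*(-58 + J)/(J + T))
(4050 + ((1132 - 8354) - 302)) + ((6721 - 1*3783) - G(-83, -38)) = (4050 + ((1132 - 8354) - 302)) + ((6721 - 1*3783) - (-83)*(-58 - 83)/(-83 - 38)) = (4050 + (-7222 - 302)) + ((6721 - 3783) - (-83)*(-141)/(-121)) = (4050 - 7524) + (2938 - (-83)*(-1)*(-141)/121) = -3474 + (2938 - 1*(-11703/121)) = -3474 + (2938 + 11703/121) = -3474 + 367201/121 = -53153/121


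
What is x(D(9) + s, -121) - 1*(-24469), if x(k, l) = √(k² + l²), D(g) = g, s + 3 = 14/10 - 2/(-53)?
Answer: 24469 + √1032049066/265 ≈ 24590.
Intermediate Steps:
s = -414/265 (s = -3 + (14/10 - 2/(-53)) = -3 + (14*(⅒) - 2*(-1/53)) = -3 + (7/5 + 2/53) = -3 + 381/265 = -414/265 ≈ -1.5623)
x(D(9) + s, -121) - 1*(-24469) = √((9 - 414/265)² + (-121)²) - 1*(-24469) = √((1971/265)² + 14641) + 24469 = √(3884841/70225 + 14641) + 24469 = √(1032049066/70225) + 24469 = √1032049066/265 + 24469 = 24469 + √1032049066/265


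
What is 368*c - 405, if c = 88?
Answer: 31979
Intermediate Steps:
368*c - 405 = 368*88 - 405 = 32384 - 405 = 31979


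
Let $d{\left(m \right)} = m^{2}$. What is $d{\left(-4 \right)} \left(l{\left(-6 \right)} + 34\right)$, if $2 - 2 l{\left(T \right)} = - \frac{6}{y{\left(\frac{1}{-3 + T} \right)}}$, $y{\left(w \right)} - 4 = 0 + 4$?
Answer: $566$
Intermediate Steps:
$y{\left(w \right)} = 8$ ($y{\left(w \right)} = 4 + \left(0 + 4\right) = 4 + 4 = 8$)
$l{\left(T \right)} = \frac{11}{8}$ ($l{\left(T \right)} = 1 - \frac{\left(-6\right) \frac{1}{8}}{2} = 1 - - \frac{3}{8} = 1 + \frac{3}{8} = \frac{11}{8}$)
$d{\left(-4 \right)} \left(l{\left(-6 \right)} + 34\right) = \left(-4\right)^{2} \left(\frac{11}{8} + 34\right) = 16 \cdot \frac{283}{8} = 566$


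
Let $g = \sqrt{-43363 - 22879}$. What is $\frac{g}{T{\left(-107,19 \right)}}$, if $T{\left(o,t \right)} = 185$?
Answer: $\frac{i \sqrt{66242}}{185} \approx 1.3912 i$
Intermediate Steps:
$g = i \sqrt{66242}$ ($g = \sqrt{-66242} = i \sqrt{66242} \approx 257.38 i$)
$\frac{g}{T{\left(-107,19 \right)}} = \frac{i \sqrt{66242}}{185}$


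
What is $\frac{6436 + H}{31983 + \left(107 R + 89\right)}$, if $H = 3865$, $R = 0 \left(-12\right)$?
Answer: $\frac{10301}{32072} \approx 0.32118$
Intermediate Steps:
$R = 0$
$\frac{6436 + H}{31983 + \left(107 R + 89\right)} = \frac{6436 + 3865}{31983 + \left(107 \cdot 0 + 89\right)} = \frac{10301}{31983 + \left(0 + 89\right)} = \frac{10301}{31983 + 89} = \frac{10301}{32072}$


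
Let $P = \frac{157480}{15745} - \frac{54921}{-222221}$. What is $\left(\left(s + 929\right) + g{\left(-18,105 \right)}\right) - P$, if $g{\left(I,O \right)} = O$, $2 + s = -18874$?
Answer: $- \frac{12492538460063}{699773929} \approx -17852.0$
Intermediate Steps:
$s = -18876$ ($s = -2 - 18874 = -18876$)
$P = \frac{7172018845}{699773929}$ ($P = 157480 \cdot \frac{1}{15745} - - \frac{54921}{222221} = \frac{31496}{3149} + \frac{54921}{222221} = \frac{7172018845}{699773929} \approx 10.249$)
$\left(\left(s + 929\right) + g{\left(-18,105 \right)}\right) - P = \left(\left(-18876 + 929\right) + 105\right) - \frac{7172018845}{699773929} = \left(-17947 + 105\right) - \frac{7172018845}{699773929} = -17842 - \frac{7172018845}{699773929} = - \frac{12492538460063}{699773929}$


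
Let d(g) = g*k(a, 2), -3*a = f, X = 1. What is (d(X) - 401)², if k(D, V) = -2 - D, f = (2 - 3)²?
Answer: 1459264/9 ≈ 1.6214e+5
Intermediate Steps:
f = 1 (f = (-1)² = 1)
a = -⅓ (a = -⅓*1 = -⅓ ≈ -0.33333)
d(g) = -5*g/3 (d(g) = g*(-2 - 1*(-⅓)) = g*(-2 + ⅓) = g*(-5/3) = -5*g/3)
(d(X) - 401)² = (-5/3*1 - 401)² = (-5/3 - 401)² = (-1208/3)² = 1459264/9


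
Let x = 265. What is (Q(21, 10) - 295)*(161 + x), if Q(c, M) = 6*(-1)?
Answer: -128226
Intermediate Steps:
Q(c, M) = -6
(Q(21, 10) - 295)*(161 + x) = (-6 - 295)*(161 + 265) = -301*426 = -128226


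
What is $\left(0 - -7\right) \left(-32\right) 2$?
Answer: $-448$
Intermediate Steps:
$\left(0 - -7\right) \left(-32\right) 2 = \left(0 + 7\right) \left(-32\right) 2 = 7 \left(-32\right) 2 = \left(-224\right) 2 = -448$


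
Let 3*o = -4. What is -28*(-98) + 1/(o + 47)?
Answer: 375931/137 ≈ 2744.0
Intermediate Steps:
o = -4/3 (o = (⅓)*(-4) = -4/3 ≈ -1.3333)
-28*(-98) + 1/(o + 47) = -28*(-98) + 1/(-4/3 + 47) = 2744 + 1/(137/3) = 2744 + 3/137 = 375931/137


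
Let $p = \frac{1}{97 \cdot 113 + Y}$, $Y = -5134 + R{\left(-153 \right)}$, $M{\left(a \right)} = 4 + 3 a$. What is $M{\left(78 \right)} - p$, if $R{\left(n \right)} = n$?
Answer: $\frac{1350411}{5674} \approx 238.0$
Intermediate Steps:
$Y = -5287$ ($Y = -5134 - 153 = -5287$)
$p = \frac{1}{5674}$ ($p = \frac{1}{97 \cdot 113 - 5287} = \frac{1}{10961 - 5287} = \frac{1}{5674} \approx 0.00017624$)
$M{\left(78 \right)} - p = \left(4 + 3 \cdot 78\right) - \frac{1}{5674} = \left(4 + 234\right) - \frac{1}{5674} = 238 - \frac{1}{5674} = \frac{1350411}{5674}$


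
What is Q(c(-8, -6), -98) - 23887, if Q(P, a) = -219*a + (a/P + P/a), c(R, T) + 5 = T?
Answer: -2604425/1078 ≈ -2416.0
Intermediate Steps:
c(R, T) = -5 + T
Q(P, a) = -219*a + P/a + a/P (Q(P, a) = -219*a + (P/a + a/P) = -219*a + P/a + a/P)
Q(c(-8, -6), -98) - 23887 = (-219*(-98) + (-5 - 6)/(-98) - 98/(-5 - 6)) - 23887 = (21462 - 11*(-1/98) - 98/(-11)) - 23887 = (21462 + 11/98 - 98*(-1/11)) - 23887 = (21462 + 11/98 + 98/11) - 23887 = 23145761/1078 - 23887 = -2604425/1078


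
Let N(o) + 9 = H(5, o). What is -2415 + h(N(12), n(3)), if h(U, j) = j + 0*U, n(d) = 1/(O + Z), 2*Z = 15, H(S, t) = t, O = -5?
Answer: -12073/5 ≈ -2414.6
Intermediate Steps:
N(o) = -9 + o
Z = 15/2 (Z = (½)*15 = 15/2 ≈ 7.5000)
n(d) = ⅖ (n(d) = 1/(-5 + 15/2) = 1/(5/2) = ⅖)
h(U, j) = j (h(U, j) = j + 0 = j)
-2415 + h(N(12), n(3)) = -2415 + ⅖ = -12073/5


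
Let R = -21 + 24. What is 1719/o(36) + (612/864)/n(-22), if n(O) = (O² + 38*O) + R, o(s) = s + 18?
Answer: 88873/2792 ≈ 31.831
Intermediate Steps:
R = 3
o(s) = 18 + s
n(O) = 3 + O² + 38*O (n(O) = (O² + 38*O) + 3 = 3 + O² + 38*O)
1719/o(36) + (612/864)/n(-22) = 1719/(18 + 36) + (612/864)/(3 + (-22)² + 38*(-22)) = 1719/54 + (612*(1/864))/(3 + 484 - 836) = 1719*(1/54) + (17/24)/(-349) = 191/6 + (17/24)*(-1/349) = 191/6 - 17/8376 = 88873/2792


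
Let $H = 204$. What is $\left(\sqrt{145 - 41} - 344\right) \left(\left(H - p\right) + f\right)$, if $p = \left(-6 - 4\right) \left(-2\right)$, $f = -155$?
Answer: $-9976 + 58 \sqrt{26} \approx -9680.3$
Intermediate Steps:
$p = 20$ ($p = \left(-10\right) \left(-2\right) = 20$)
$\left(\sqrt{145 - 41} - 344\right) \left(\left(H - p\right) + f\right) = \left(\sqrt{145 - 41} - 344\right) \left(\left(204 - 20\right) - 155\right) = \left(\sqrt{104} - 344\right) \left(\left(204 - 20\right) - 155\right) = \left(2 \sqrt{26} - 344\right) \left(184 - 155\right) = \left(-344 + 2 \sqrt{26}\right) 29 = -9976 + 58 \sqrt{26}$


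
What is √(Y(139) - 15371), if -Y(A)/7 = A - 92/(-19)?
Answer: 2*I*√1478105/19 ≈ 127.98*I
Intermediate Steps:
Y(A) = -644/19 - 7*A (Y(A) = -7*(A - 92/(-19)) = -7*(A - 92*(-1/19)) = -7*(A + 92/19) = -7*(92/19 + A) = -644/19 - 7*A)
√(Y(139) - 15371) = √((-644/19 - 7*139) - 15371) = √((-644/19 - 973) - 15371) = √(-19131/19 - 15371) = √(-311180/19) = 2*I*√1478105/19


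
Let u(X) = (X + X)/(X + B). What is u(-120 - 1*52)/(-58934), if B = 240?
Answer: 43/500939 ≈ 8.5839e-5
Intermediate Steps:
u(X) = 2*X/(240 + X) (u(X) = (X + X)/(X + 240) = (2*X)/(240 + X) = 2*X/(240 + X))
u(-120 - 1*52)/(-58934) = (2*(-120 - 1*52)/(240 + (-120 - 1*52)))/(-58934) = (2*(-120 - 52)/(240 + (-120 - 52)))*(-1/58934) = (2*(-172)/(240 - 172))*(-1/58934) = (2*(-172)/68)*(-1/58934) = (2*(-172)*(1/68))*(-1/58934) = -86/17*(-1/58934) = 43/500939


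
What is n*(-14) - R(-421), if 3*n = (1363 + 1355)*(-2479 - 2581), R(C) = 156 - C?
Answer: 64180463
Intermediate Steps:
n = -4584360 (n = ((1363 + 1355)*(-2479 - 2581))/3 = (2718*(-5060))/3 = (1/3)*(-13753080) = -4584360)
n*(-14) - R(-421) = -4584360*(-14) - (156 - 1*(-421)) = 64181040 - (156 + 421) = 64181040 - 1*577 = 64181040 - 577 = 64180463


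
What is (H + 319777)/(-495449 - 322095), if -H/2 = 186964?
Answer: 54151/817544 ≈ 0.066236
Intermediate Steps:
H = -373928 (H = -2*186964 = -373928)
(H + 319777)/(-495449 - 322095) = (-373928 + 319777)/(-495449 - 322095) = -54151/(-817544) = -54151*(-1/817544) = 54151/817544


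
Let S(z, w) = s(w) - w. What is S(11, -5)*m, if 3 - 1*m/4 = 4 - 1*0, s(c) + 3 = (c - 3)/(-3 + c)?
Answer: -12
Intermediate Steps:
s(c) = -2 (s(c) = -3 + (c - 3)/(-3 + c) = -3 + (-3 + c)/(-3 + c) = -3 + 1 = -2)
S(z, w) = -2 - w
m = -4 (m = 12 - 4*(4 - 1*0) = 12 - 4*(4 + 0) = 12 - 4*4 = 12 - 16 = -4)
S(11, -5)*m = (-2 - 1*(-5))*(-4) = (-2 + 5)*(-4) = 3*(-4) = -12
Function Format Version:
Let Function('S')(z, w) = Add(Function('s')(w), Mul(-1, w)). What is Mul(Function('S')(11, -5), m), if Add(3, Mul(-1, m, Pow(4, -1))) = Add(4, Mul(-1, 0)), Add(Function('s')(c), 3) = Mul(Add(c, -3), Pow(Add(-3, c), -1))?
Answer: -12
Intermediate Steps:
Function('s')(c) = -2 (Function('s')(c) = Add(-3, Mul(Add(c, -3), Pow(Add(-3, c), -1))) = Add(-3, Mul(Add(-3, c), Pow(Add(-3, c), -1))) = Add(-3, 1) = -2)
Function('S')(z, w) = Add(-2, Mul(-1, w))
m = -4 (m = Add(12, Mul(-4, Add(4, Mul(-1, 0)))) = Add(12, Mul(-4, Add(4, 0))) = Add(12, Mul(-4, 4)) = Add(12, -16) = -4)
Mul(Function('S')(11, -5), m) = Mul(Add(-2, Mul(-1, -5)), -4) = Mul(Add(-2, 5), -4) = Mul(3, -4) = -12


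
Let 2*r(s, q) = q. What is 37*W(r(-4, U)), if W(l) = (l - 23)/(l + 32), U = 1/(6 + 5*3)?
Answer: -7141/269 ≈ -26.546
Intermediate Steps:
U = 1/21 (U = 1/(6 + 15) = 1/21 ≈ 0.047619)
r(s, q) = q/2
W(l) = (-23 + l)/(32 + l)
37*W(r(-4, U)) = 37*((-23 + (½)*(1/21))/(32 + (½)*(1/21))) = 37*((-23 + 1/42)/(32 + 1/42)) = 37*(-965/42/(1345/42)) = 37*((42/1345)*(-965/42)) = 37*(-193/269) = -7141/269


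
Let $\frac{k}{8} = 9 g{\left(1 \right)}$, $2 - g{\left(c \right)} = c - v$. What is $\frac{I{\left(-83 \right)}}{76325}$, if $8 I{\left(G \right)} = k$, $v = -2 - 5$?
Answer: $- \frac{54}{76325} \approx -0.0007075$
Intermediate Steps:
$v = -7$
$g{\left(c \right)} = -5 - c$ ($g{\left(c \right)} = 2 - \left(c - -7\right) = 2 - \left(c + 7\right) = 2 - \left(7 + c\right) = -5 - c$)
$k = -432$ ($k = 8 \cdot 9 \left(-5 - 1\right) = 8 \cdot 9 \left(-6\right) = 8 \left(-54\right) = -432$)
$I{\left(G \right)} = -54$ ($I{\left(G \right)} = \frac{1}{8} \left(-432\right) = -54$)
$\frac{I{\left(-83 \right)}}{76325} = - \frac{54}{76325}$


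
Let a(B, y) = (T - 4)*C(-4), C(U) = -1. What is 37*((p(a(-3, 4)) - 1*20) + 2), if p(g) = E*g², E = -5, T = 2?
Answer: -1406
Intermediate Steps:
a(B, y) = 2 (a(B, y) = (2 - 4)*(-1) = -2*(-1) = 2)
p(g) = -5*g²
37*((p(a(-3, 4)) - 1*20) + 2) = 37*((-5*2² - 1*20) + 2) = 37*((-5*4 - 20) + 2) = 37*((-20 - 20) + 2) = 37*(-40 + 2) = 37*(-38) = -1406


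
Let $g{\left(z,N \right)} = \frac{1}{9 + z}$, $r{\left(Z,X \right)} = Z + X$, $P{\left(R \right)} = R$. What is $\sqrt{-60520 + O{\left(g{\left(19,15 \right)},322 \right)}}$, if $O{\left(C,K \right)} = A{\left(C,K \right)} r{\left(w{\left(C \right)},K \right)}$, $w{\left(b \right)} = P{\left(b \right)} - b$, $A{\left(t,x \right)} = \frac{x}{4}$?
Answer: $i \sqrt{34599} \approx 186.01 i$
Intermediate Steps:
$A{\left(t,x \right)} = \frac{x}{4}$ ($A{\left(t,x \right)} = x \frac{1}{4} = \frac{x}{4}$)
$w{\left(b \right)} = 0$ ($w{\left(b \right)} = b - b = 0$)
$r{\left(Z,X \right)} = X + Z$
$O{\left(C,K \right)} = \frac{K^{2}}{4}$ ($O{\left(C,K \right)} = \frac{K}{4} \left(K + 0\right) = \frac{K}{4} K = \frac{K^{2}}{4}$)
$\sqrt{-60520 + O{\left(g{\left(19,15 \right)},322 \right)}} = \sqrt{-60520 + \frac{322^{2}}{4}} = \sqrt{-60520 + \frac{1}{4} \cdot 103684} = \sqrt{-60520 + 25921} = \sqrt{-34599} = i \sqrt{34599}$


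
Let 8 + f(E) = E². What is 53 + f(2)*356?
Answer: -1371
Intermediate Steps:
f(E) = -8 + E²
53 + f(2)*356 = 53 + (-8 + 2²)*356 = 53 + (-8 + 4)*356 = 53 - 4*356 = 53 - 1424 = -1371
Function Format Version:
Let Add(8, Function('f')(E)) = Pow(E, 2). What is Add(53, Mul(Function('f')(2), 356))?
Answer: -1371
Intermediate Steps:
Function('f')(E) = Add(-8, Pow(E, 2))
Add(53, Mul(Function('f')(2), 356)) = Add(53, Mul(Add(-8, Pow(2, 2)), 356)) = Add(53, Mul(Add(-8, 4), 356)) = Add(53, Mul(-4, 356)) = Add(53, -1424) = -1371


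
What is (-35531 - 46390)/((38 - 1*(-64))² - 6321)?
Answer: -27307/1361 ≈ -20.064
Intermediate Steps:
(-35531 - 46390)/((38 - 1*(-64))² - 6321) = -81921/((38 + 64)² - 6321) = -81921/(102² - 6321) = -81921/(10404 - 6321) = -81921/4083 = -81921*1/4083 = -27307/1361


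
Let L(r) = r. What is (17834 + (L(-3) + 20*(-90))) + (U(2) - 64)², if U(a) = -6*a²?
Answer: 23775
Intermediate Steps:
(17834 + (L(-3) + 20*(-90))) + (U(2) - 64)² = (17834 + (-3 + 20*(-90))) + (-6*2² - 64)² = (17834 + (-3 - 1800)) + (-6*4 - 64)² = (17834 - 1803) + (-24 - 64)² = 16031 + (-88)² = 16031 + 7744 = 23775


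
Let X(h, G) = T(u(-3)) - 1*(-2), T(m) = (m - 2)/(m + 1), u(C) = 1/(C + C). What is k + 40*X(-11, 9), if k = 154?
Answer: 130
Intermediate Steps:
u(C) = 1/(2*C)
T(m) = (-2 + m)/(1 + m)
X(h, G) = -⅗ (X(h, G) = (-2 + (½)/(-3))/(1 + (½)/(-3)) - 1*(-2) = (-2 + (½)*(-⅓))/(1 + (½)*(-⅓)) + 2 = (-2 - ⅙)/(1 - ⅙) + 2 = -13/6/(⅚) + 2 = (6/5)*(-13/6) + 2 = -13/5 + 2 = -⅗)
k + 40*X(-11, 9) = 154 + 40*(-⅗) = 154 - 24 = 130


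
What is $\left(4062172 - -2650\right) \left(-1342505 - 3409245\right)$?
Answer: $-19315017938500$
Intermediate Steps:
$\left(4062172 - -2650\right) \left(-1342505 - 3409245\right) = \left(4062172 + \left(-1169618 + 1172268\right)\right) \left(-4751750\right) = \left(4062172 + 2650\right) \left(-4751750\right) = 4064822 \left(-4751750\right) = -19315017938500$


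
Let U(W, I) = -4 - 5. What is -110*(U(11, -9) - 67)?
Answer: 8360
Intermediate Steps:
U(W, I) = -9
-110*(U(11, -9) - 67) = -110*(-9 - 67) = -110*(-76) = 8360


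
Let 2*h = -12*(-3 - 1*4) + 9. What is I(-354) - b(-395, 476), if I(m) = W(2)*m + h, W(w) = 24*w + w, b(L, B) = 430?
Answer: -36167/2 ≈ -18084.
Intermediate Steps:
W(w) = 25*w
h = 93/2 (h = (-12*(-3 - 1*4) + 9)/2 = (-12*(-3 - 4) + 9)/2 = (-12*(-7) + 9)/2 = (84 + 9)/2 = (1/2)*93 = 93/2 ≈ 46.500)
I(m) = 93/2 + 50*m (I(m) = (25*2)*m + 93/2 = 50*m + 93/2 = 93/2 + 50*m)
I(-354) - b(-395, 476) = (93/2 + 50*(-354)) - 1*430 = (93/2 - 17700) - 430 = -35307/2 - 430 = -36167/2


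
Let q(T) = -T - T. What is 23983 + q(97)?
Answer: 23789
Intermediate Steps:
q(T) = -2*T
23983 + q(97) = 23983 - 2*97 = 23983 - 194 = 23789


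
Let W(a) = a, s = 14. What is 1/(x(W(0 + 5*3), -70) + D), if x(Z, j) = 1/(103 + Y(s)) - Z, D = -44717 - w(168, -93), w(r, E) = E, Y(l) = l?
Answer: -117/5222762 ≈ -2.2402e-5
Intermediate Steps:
D = -44624 (D = -44717 - 1*(-93) = -44717 + 93 = -44624)
x(Z, j) = 1/117 - Z (x(Z, j) = 1/(103 + 14) - Z = 1/117 - Z)
1/(x(W(0 + 5*3), -70) + D) = 1/((1/117 - (0 + 5*3)) - 44624) = 1/((1/117 - (0 + 15)) - 44624) = 1/((1/117 - 1*15) - 44624) = 1/((1/117 - 15) - 44624) = 1/(-1754/117 - 44624) = 1/(-5222762/117) = -117/5222762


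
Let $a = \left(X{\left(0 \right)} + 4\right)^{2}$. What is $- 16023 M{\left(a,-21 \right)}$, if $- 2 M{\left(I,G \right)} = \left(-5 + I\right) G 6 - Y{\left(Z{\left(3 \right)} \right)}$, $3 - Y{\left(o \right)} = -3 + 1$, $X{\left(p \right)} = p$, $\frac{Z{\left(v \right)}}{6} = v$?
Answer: $- \frac{22287993}{2} \approx -1.1144 \cdot 10^{7}$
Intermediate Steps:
$Z{\left(v \right)} = 6 v$
$Y{\left(o \right)} = 5$ ($Y{\left(o \right)} = 3 - \left(-3 + 1\right) = 3 - -2 = 3 + 2 = 5$)
$a = 16$ ($a = \left(0 + 4\right)^{2} = 4^{2} = 16$)
$M{\left(I,G \right)} = \frac{5}{2} - 3 G \left(-5 + I\right)$ ($M{\left(I,G \right)} = - \frac{\left(-5 + I\right) G 6 - 5}{2} = - \frac{G \left(-5 + I\right) 6 - 5}{2} = - \frac{6 G \left(-5 + I\right) - 5}{2} = - \frac{-5 + 6 G \left(-5 + I\right)}{2} = \frac{5}{2} - 3 G \left(-5 + I\right)$)
$- 16023 M{\left(a,-21 \right)} = - 16023 \left(\frac{5}{2} + 15 \left(-21\right) - \left(-63\right) 16\right) = - 16023 \left(\frac{5}{2} - 315 + 1008\right) = \left(-16023\right) \frac{1391}{2} = - \frac{22287993}{2}$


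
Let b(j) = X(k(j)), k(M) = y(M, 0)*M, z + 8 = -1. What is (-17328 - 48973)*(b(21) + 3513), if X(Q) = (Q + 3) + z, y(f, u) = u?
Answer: -232517607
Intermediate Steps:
z = -9 (z = -8 - 1 = -9)
k(M) = 0 (k(M) = 0*M = 0)
X(Q) = -6 + Q (X(Q) = (Q + 3) - 9 = (3 + Q) - 9 = -6 + Q)
b(j) = -6 (b(j) = -6 + 0 = -6)
(-17328 - 48973)*(b(21) + 3513) = (-17328 - 48973)*(-6 + 3513) = -66301*3507 = -232517607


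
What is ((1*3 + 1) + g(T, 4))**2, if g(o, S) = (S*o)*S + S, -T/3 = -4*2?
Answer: 153664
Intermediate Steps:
T = 24 (T = -(-12)*2 = -3*(-8) = 24)
g(o, S) = S + o*S**2 (g(o, S) = o*S**2 + S = S + o*S**2)
((1*3 + 1) + g(T, 4))**2 = ((1*3 + 1) + 4*(1 + 4*24))**2 = ((3 + 1) + 4*(1 + 96))**2 = (4 + 4*97)**2 = (4 + 388)**2 = 392**2 = 153664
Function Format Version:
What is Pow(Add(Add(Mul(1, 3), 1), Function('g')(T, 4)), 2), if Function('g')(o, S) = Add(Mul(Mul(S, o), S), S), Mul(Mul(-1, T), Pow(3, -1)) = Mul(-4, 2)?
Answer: 153664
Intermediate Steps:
T = 24 (T = Mul(-3, Mul(-4, 2)) = Mul(-3, -8) = 24)
Function('g')(o, S) = Add(S, Mul(o, Pow(S, 2))) (Function('g')(o, S) = Add(Mul(o, Pow(S, 2)), S) = Add(S, Mul(o, Pow(S, 2))))
Pow(Add(Add(Mul(1, 3), 1), Function('g')(T, 4)), 2) = Pow(Add(Add(Mul(1, 3), 1), Mul(4, Add(1, Mul(4, 24)))), 2) = Pow(Add(Add(3, 1), Mul(4, Add(1, 96))), 2) = Pow(Add(4, Mul(4, 97)), 2) = Pow(Add(4, 388), 2) = Pow(392, 2) = 153664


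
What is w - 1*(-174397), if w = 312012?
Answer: 486409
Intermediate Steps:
w - 1*(-174397) = 312012 - 1*(-174397) = 312012 + 174397 = 486409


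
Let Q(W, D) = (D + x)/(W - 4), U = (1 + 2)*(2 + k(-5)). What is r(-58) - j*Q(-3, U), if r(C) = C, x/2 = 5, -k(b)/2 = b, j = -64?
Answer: -3350/7 ≈ -478.57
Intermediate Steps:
k(b) = -2*b
x = 10 (x = 2*5 = 10)
U = 36 (U = (1 + 2)*(2 - 2*(-5)) = 3*(2 + 10) = 3*12 = 36)
Q(W, D) = (10 + D)/(-4 + W) (Q(W, D) = (D + 10)/(W - 4) = (10 + D)/(-4 + W))
r(-58) - j*Q(-3, U) = -58 - (-64)*(10 + 36)/(-4 - 3) = -58 - (-64)*46/(-7) = -58 - (-64)*(-⅐*46) = -58 - (-64)*(-46)/7 = -58 - 1*2944/7 = -58 - 2944/7 = -3350/7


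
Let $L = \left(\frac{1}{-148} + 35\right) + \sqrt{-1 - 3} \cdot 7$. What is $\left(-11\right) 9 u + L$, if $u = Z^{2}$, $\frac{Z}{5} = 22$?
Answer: $- \frac{177284021}{148} + 14 i \approx -1.1979 \cdot 10^{6} + 14.0 i$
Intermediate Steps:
$Z = 110$ ($Z = 5 \cdot 22 = 110$)
$u = 12100$ ($u = 110^{2} = 12100$)
$L = \frac{5179}{148} + 14 i$ ($L = \left(- \frac{1}{148} + 35\right) + \sqrt{-4} \cdot 7 = \frac{5179}{148} + 2 i 7 = \frac{5179}{148} + 14 i \approx 34.993 + 14.0 i$)
$\left(-11\right) 9 u + L = \left(-11\right) 9 \cdot 12100 + \left(\frac{5179}{148} + 14 i\right) = \left(-99\right) 12100 + \left(\frac{5179}{148} + 14 i\right) = -1197900 + \left(\frac{5179}{148} + 14 i\right) = - \frac{177284021}{148} + 14 i$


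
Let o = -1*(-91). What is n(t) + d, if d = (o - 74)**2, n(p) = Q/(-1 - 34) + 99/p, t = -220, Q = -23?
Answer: 40489/140 ≈ 289.21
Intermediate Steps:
o = 91
n(p) = 23/35 + 99/p (n(p) = -23/(-1 - 34) + 99/p = -23/(-35) + 99/p = -23*(-1/35) + 99/p = 23/35 + 99/p)
d = 289 (d = (91 - 74)**2 = 17**2 = 289)
n(t) + d = (23/35 + 99/(-220)) + 289 = (23/35 + 99*(-1/220)) + 289 = (23/35 - 9/20) + 289 = 29/140 + 289 = 40489/140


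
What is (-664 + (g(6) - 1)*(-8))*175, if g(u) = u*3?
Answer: -140000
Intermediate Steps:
g(u) = 3*u
(-664 + (g(6) - 1)*(-8))*175 = (-664 + (3*6 - 1)*(-8))*175 = (-664 + (18 - 1)*(-8))*175 = (-664 + 17*(-8))*175 = (-664 - 136)*175 = -800*175 = -140000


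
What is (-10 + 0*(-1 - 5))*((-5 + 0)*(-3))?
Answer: -150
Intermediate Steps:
(-10 + 0*(-1 - 5))*((-5 + 0)*(-3)) = (-10 + 0*(-6))*(-5*(-3)) = (-10 + 0)*15 = -10*15 = -150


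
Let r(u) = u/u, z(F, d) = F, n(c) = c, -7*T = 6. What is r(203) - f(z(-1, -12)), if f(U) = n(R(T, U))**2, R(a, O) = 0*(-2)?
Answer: 1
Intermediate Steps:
T = -6/7 (T = -1/7*6 = -6/7 ≈ -0.85714)
R(a, O) = 0
f(U) = 0 (f(U) = 0**2 = 0)
r(u) = 1
r(203) - f(z(-1, -12)) = 1 - 1*0 = 1 + 0 = 1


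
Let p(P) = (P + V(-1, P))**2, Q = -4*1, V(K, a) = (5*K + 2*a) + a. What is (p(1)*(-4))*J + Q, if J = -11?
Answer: 40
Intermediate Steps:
V(K, a) = 3*a + 5*K (V(K, a) = (2*a + 5*K) + a = 3*a + 5*K)
Q = -4
p(P) = (-5 + 4*P)**2 (p(P) = (P + (3*P + 5*(-1)))**2 = (P + (3*P - 5))**2 = (P + (-5 + 3*P))**2 = (-5 + 4*P)**2)
(p(1)*(-4))*J + Q = ((-5 + 4*1)**2*(-4))*(-11) - 4 = ((-5 + 4)**2*(-4))*(-11) - 4 = ((-1)**2*(-4))*(-11) - 4 = (1*(-4))*(-11) - 4 = -4*(-11) - 4 = 44 - 4 = 40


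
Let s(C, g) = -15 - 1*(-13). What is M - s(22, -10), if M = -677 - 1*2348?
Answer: -3023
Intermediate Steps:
s(C, g) = -2 (s(C, g) = -15 + 13 = -2)
M = -3025 (M = -677 - 2348 = -3025)
M - s(22, -10) = -3025 - 1*(-2) = -3025 + 2 = -3023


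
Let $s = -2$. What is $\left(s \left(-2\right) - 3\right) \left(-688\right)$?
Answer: $-688$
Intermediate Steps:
$\left(s \left(-2\right) - 3\right) \left(-688\right) = \left(\left(-2\right) \left(-2\right) - 3\right) \left(-688\right) = \left(4 - 3\right) \left(-688\right) = 1 \left(-688\right) = -688$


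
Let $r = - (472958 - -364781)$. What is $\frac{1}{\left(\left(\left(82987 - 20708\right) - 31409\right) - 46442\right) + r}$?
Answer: $- \frac{1}{853311} \approx -1.1719 \cdot 10^{-6}$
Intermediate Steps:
$r = -837739$ ($r = - (472958 + 364781) = \left(-1\right) 837739 = -837739$)
$\frac{1}{\left(\left(\left(82987 - 20708\right) - 31409\right) - 46442\right) + r} = \frac{1}{\left(\left(\left(82987 - 20708\right) - 31409\right) - 46442\right) - 837739} = \frac{1}{\left(\left(\left(82987 - 20708\right) - 31409\right) + \left(-92418 + 45976\right)\right) - 837739} = \frac{1}{\left(\left(62279 - 31409\right) - 46442\right) - 837739} = \frac{1}{\left(30870 - 46442\right) - 837739} = \frac{1}{-15572 - 837739} = \frac{1}{-853311} = - \frac{1}{853311}$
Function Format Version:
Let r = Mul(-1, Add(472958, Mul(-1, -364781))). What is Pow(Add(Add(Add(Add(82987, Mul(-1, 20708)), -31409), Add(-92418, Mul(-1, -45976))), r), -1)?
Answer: Rational(-1, 853311) ≈ -1.1719e-6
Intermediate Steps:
r = -837739 (r = Mul(-1, Add(472958, 364781)) = Mul(-1, 837739) = -837739)
Pow(Add(Add(Add(Add(82987, Mul(-1, 20708)), -31409), Add(-92418, Mul(-1, -45976))), r), -1) = Pow(Add(Add(Add(Add(82987, Mul(-1, 20708)), -31409), Add(-92418, Mul(-1, -45976))), -837739), -1) = Pow(Add(Add(Add(Add(82987, -20708), -31409), Add(-92418, 45976)), -837739), -1) = Pow(Add(Add(Add(62279, -31409), -46442), -837739), -1) = Pow(Add(Add(30870, -46442), -837739), -1) = Pow(Add(-15572, -837739), -1) = Pow(-853311, -1) = Rational(-1, 853311)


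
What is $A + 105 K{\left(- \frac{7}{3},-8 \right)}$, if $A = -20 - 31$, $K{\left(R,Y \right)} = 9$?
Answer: $894$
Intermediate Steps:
$A = -51$
$A + 105 K{\left(- \frac{7}{3},-8 \right)} = -51 + 105 \cdot 9 = -51 + 945 = 894$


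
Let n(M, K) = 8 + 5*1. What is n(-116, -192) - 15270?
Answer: -15257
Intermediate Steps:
n(M, K) = 13 (n(M, K) = 8 + 5 = 13)
n(-116, -192) - 15270 = 13 - 15270 = -15257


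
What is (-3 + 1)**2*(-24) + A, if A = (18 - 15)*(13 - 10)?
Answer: -87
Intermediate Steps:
A = 9 (A = 3*3 = 9)
(-3 + 1)**2*(-24) + A = (-3 + 1)**2*(-24) + 9 = (-2)**2*(-24) + 9 = 4*(-24) + 9 = -96 + 9 = -87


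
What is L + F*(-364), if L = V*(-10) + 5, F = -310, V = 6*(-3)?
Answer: 113025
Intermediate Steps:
V = -18
L = 185 (L = -18*(-10) + 5 = 180 + 5 = 185)
L + F*(-364) = 185 - 310*(-364) = 185 + 112840 = 113025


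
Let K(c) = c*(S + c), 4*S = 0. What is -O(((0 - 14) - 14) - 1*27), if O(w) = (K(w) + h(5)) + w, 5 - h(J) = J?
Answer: -2970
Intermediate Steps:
S = 0 (S = (¼)*0 = 0)
h(J) = 5 - J
K(c) = c² (K(c) = c*(0 + c) = c*c = c²)
O(w) = w + w² (O(w) = (w² + (5 - 1*5)) + w = (w² + (5 - 5)) + w = (w² + 0) + w = w² + w = w + w²)
-O(((0 - 14) - 14) - 1*27) = -(((0 - 14) - 14) - 1*27)*(1 + (((0 - 14) - 14) - 1*27)) = -((-14 - 14) - 27)*(1 + ((-14 - 14) - 27)) = -(-28 - 27)*(1 + (-28 - 27)) = -(-55)*(1 - 55) = -(-55)*(-54) = -1*2970 = -2970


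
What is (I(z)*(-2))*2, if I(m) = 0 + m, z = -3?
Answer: 12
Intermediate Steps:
I(m) = m
(I(z)*(-2))*2 = -3*(-2)*2 = 6*2 = 12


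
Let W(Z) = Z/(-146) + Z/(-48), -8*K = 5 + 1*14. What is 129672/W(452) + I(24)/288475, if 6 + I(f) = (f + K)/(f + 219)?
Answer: -63702248057261651/6146878379400 ≈ -10363.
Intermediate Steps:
K = -19/8 (K = -(5 + 1*14)/8 = -(5 + 14)/8 = -⅛*19 = -19/8 ≈ -2.3750)
I(f) = -6 + (-19/8 + f)/(219 + f) (I(f) = -6 + (f - 19/8)/(f + 219) = -6 + (-19/8 + f)/(219 + f))
W(Z) = -97*Z/3504 (W(Z) = Z*(-1/146) + Z*(-1/48) = -Z/146 - Z/48 = -97*Z/3504)
129672/W(452) + I(24)/288475 = 129672/((-97/3504*452)) + ((-10531 - 40*24)/(8*(219 + 24)))/288475 = 129672/(-10961/876) + ((⅛)*(-10531 - 960)/243)*(1/288475) = 129672*(-876/10961) + ((⅛)*(1/243)*(-11491))*(1/288475) = -113592672/10961 - 11491/1944*1/288475 = -113592672/10961 - 11491/560795400 = -63702248057261651/6146878379400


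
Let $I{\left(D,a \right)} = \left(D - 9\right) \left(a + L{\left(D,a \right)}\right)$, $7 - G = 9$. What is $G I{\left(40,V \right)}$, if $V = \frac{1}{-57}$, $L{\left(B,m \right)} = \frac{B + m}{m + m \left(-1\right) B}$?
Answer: $- \frac{2683856}{741} \approx -3621.9$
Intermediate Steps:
$G = -2$ ($G = 7 - 9 = -2$)
$L{\left(B,m \right)} = \frac{B + m}{m - B m}$ ($L{\left(B,m \right)} = \frac{B + m}{m + - m B} = \frac{B + m}{m - B m}$)
$V = - \frac{1}{57} \approx -0.017544$
$I{\left(D,a \right)} = \left(-9 + D\right) \left(a + \frac{- D - a}{a \left(-1 + D\right)}\right)$ ($I{\left(D,a \right)} = \left(D - 9\right) \left(a + \frac{- D - a}{a \left(-1 + D\right)}\right) = \left(-9 + D\right) \left(a + \frac{- D - a}{a \left(-1 + D\right)}\right)$)
$G I{\left(40,V \right)} = - 2 \frac{9 \cdot 40 + 9 \left(- \frac{1}{57}\right) - 40 \left(40 - \frac{1}{57}\right) + \left(- \frac{1}{57}\right)^{2} \left(-1 + 40\right) \left(-9 + 40\right)}{\left(- \frac{1}{57}\right) \left(-1 + 40\right)} = - 2 \left(- \frac{57 \left(360 - \frac{3}{19} - 40 \cdot \frac{2279}{57} + \frac{1}{3249} \cdot 39 \cdot 31\right)}{39}\right) = - 2 \left(\left(-57\right) \frac{1}{39} \left(360 - \frac{3}{19} - \frac{91160}{57} + \frac{403}{1083}\right)\right) = - 2 \left(\left(-57\right) \frac{1}{39} \left(- \frac{1341928}{1083}\right)\right) = \left(-2\right) \frac{1341928}{741} = - \frac{2683856}{741}$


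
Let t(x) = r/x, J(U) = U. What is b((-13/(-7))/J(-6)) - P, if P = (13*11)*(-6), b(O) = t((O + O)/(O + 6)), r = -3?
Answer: 23025/26 ≈ 885.58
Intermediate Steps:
t(x) = -3/x
b(O) = -3*(6 + O)/(2*O) (b(O) = -3*(O + 6)/(O + O) = -3*(6 + O)/(2*O))
P = -858 (P = 143*(-6) = -858)
b((-13/(-7))/J(-6)) - P = (-3/2 - 9/(-13/(-7)/(-6))) - 1*(-858) = (-3/2 - 9/(-13*(-⅐)*(-⅙))) + 858 = (-3/2 - 9/((13/7)*(-⅙))) + 858 = (-3/2 - 9/(-13/42)) + 858 = (-3/2 - 9*(-42/13)) + 858 = (-3/2 + 378/13) + 858 = 717/26 + 858 = 23025/26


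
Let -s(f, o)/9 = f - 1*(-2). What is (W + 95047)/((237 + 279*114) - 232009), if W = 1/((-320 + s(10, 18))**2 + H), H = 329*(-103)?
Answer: -7095115980/14927161951 ≈ -0.47532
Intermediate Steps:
s(f, o) = -18 - 9*f (s(f, o) = -9*(f - 1*(-2)) = -9*(f + 2) = -9*(2 + f) = -18 - 9*f)
H = -33887
W = 1/149297 (W = 1/((-320 + (-18 - 9*10))**2 - 33887) = 1/((-320 + (-18 - 90))**2 - 33887) = 1/((-320 - 108)**2 - 33887) = 1/((-428)**2 - 33887) = 1/(183184 - 33887) = 1/149297 ≈ 6.6981e-6)
(W + 95047)/((237 + 279*114) - 232009) = (1/149297 + 95047)/((237 + 279*114) - 232009) = 14190231960/(149297*((237 + 31806) - 232009)) = 14190231960/(149297*(32043 - 232009)) = (14190231960/149297)/(-199966) = (14190231960/149297)*(-1/199966) = -7095115980/14927161951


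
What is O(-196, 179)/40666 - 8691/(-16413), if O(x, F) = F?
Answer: 118788711/222483686 ≈ 0.53392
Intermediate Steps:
O(-196, 179)/40666 - 8691/(-16413) = 179/40666 - 8691/(-16413) = 179*(1/40666) - 8691*(-1/16413) = 179/40666 + 2897/5471 = 118788711/222483686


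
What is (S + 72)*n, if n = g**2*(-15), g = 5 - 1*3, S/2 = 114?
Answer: -18000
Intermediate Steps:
S = 228 (S = 2*114 = 228)
g = 2 (g = 5 - 3 = 2)
n = -60 (n = 2**2*(-15) = 4*(-15) = -60)
(S + 72)*n = (228 + 72)*(-60) = 300*(-60) = -18000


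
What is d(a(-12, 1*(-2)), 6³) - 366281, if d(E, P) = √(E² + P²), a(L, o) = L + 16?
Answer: -366281 + 4*√2917 ≈ -3.6607e+5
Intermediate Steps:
a(L, o) = 16 + L
d(a(-12, 1*(-2)), 6³) - 366281 = √((16 - 12)² + (6³)²) - 366281 = √(4² + 216²) - 366281 = √(16 + 46656) - 366281 = √46672 - 366281 = 4*√2917 - 366281 = -366281 + 4*√2917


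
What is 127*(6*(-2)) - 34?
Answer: -1558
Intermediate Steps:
127*(6*(-2)) - 34 = 127*(-12) - 34 = -1524 - 34 = -1558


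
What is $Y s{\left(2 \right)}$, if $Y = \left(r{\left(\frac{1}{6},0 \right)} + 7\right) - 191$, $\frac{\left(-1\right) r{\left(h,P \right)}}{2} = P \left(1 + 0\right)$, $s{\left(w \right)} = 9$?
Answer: $-1656$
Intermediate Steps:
$r{\left(h,P \right)} = - 2 P$ ($r{\left(h,P \right)} = - 2 P \left(1 + 0\right) = - 2 P 1 = - 2 P$)
$Y = -184$ ($Y = \left(\left(-2\right) 0 + 7\right) - 191 = \left(0 + 7\right) - 191 = 7 - 191 = -184$)
$Y s{\left(2 \right)} = \left(-184\right) 9 = -1656$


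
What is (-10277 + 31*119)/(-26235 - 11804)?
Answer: 6588/38039 ≈ 0.17319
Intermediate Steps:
(-10277 + 31*119)/(-26235 - 11804) = (-10277 + 3689)/(-38039) = -6588*(-1/38039) = 6588/38039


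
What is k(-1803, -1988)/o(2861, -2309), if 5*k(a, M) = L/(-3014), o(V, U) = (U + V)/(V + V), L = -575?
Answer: 14305/36168 ≈ 0.39552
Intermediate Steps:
o(V, U) = (U + V)/(2*V) (o(V, U) = (U + V)/((2*V)) = (U + V)*(1/(2*V)) = (U + V)/(2*V))
k(a, M) = 115/3014 (k(a, M) = (-575/(-3014))/5 = (-575*(-1/3014))/5 = (⅕)*(575/3014) = 115/3014)
k(-1803, -1988)/o(2861, -2309) = 115/(3014*(((½)*(-2309 + 2861)/2861))) = 115/(3014*(((½)*(1/2861)*552))) = 115/(3014*(276/2861)) = (115/3014)*(2861/276) = 14305/36168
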